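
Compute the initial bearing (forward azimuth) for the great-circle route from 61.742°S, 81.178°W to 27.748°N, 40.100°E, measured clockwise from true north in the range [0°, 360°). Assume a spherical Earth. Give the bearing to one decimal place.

103.7°

Δλ = 40.100 − -81.178 = 121.278°.
θ = atan2( sin Δλ · cos φ₂ , cos φ₁ · sin φ₂ − sin φ₁ · cos φ₂ · cos Δλ )
  = atan2(0.75638, -0.18430) = 103.694° → normalised to [0°, 360°): 103.694°.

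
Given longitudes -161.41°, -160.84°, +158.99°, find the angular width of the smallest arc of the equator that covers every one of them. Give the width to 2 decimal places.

40.17°

Sort the longitudes: -161.41°, -160.84°, +158.99°.
Eastward gaps between consecutive values (wrapping around): 0.57°, 319.83°, 39.60°.
Largest gap = 319.83° ⇒ minimal covering band is its complement: 360° − 319.83° = 40.17°.
Band runs from +158.99° eastward to -160.84°, crossing the antimeridian.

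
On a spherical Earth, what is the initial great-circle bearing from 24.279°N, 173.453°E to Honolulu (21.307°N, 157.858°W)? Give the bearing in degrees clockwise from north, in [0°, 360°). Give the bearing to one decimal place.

Δλ = -157.858 − 173.453 = -331.311°; wrapped into (−180°, 180°]: 28.689°.
θ = atan2( sin Δλ · cos φ₂ , cos φ₁ · sin φ₂ − sin φ₁ · cos φ₂ · cos Δλ )
  = atan2(0.44724, -0.00482) = 90.618° → normalised to [0°, 360°): 90.618°.

90.6°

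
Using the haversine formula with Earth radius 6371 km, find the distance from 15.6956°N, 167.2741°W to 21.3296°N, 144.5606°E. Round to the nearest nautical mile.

Δλ = 144.5606 − -167.2741 = 311.8347°; wrapped into (−180°, 180°]: -48.1653°.
Δφ = 21.3296 − 15.6956 = 5.6340°.
a = sin²(Δφ/2) + cos φ₁ · cos φ₂ · sin²(Δλ/2) = 0.151735.
c = 2·atan2(√a, √(1−a)) = 0.80025 rad → d = 6371·c ≈ 5098.37 km ≈ 2752.90 nmi.

2753 nmi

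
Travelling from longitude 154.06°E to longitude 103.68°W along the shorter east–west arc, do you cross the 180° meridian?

Yes

Naïve |-103.68 − 154.06| = 257.74° > 180°, so the shorter arc goes the other way round — across 180°.
Signed shortest Δλ = ((-103.68 − 154.06 + 180) mod 360) − 180 = 102.26°.
Going east by 102.26° from +154.06° passes through 180° before reaching -103.68°.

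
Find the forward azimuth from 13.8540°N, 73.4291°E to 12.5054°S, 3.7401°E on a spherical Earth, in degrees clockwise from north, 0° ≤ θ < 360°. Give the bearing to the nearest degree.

Δλ = 3.7401 − 73.4291 = -69.6890°.
θ = atan2( sin Δλ · cos φ₂ , cos φ₁ · sin φ₂ − sin φ₁ · cos φ₂ · cos Δλ )
  = atan2(-0.91557, -0.29138) = -107.653° → normalised to [0°, 360°): 252.347°.

252°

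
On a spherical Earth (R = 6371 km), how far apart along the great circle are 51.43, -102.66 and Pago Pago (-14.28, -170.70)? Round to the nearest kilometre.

9797 km

Δλ = -170.70 − -102.66 = -68.04°.
Δφ = -14.28 − 51.43 = -65.71°.
a = sin²(Δφ/2) + cos φ₁ · cos φ₂ · sin²(Δλ/2) = 0.483451.
c = 2·atan2(√a, √(1−a)) = 1.53769 rad → d = 6371·c ≈ 9796.64 km.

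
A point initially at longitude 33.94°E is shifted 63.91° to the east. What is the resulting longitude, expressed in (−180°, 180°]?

Start at +33.94°; shift +63.91° → +97.85°.
+97.85° already lies in (−180°, 180°].

97.85°E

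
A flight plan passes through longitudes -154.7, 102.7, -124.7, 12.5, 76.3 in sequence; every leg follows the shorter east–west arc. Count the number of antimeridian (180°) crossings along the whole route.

2

Leg 1: -154.7° → +102.7°, shortest Δλ = -102.6° (west) — crosses 180°.
Leg 2: +102.7° → -124.7°, shortest Δλ = 132.6° (east) — crosses 180°.
Leg 3: -124.7° → +12.5°, shortest Δλ = 137.2° (east) — does not cross 180°.
Leg 4: +12.5° → +76.3°, shortest Δλ = 63.8° (east) — does not cross 180°.
Total crossings: 2.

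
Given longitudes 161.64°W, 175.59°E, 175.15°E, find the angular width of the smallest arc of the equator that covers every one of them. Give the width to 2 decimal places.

23.21°

Sort the longitudes: -161.64°, +175.15°, +175.59°.
Eastward gaps between consecutive values (wrapping around): 336.79°, 0.44°, 22.77°.
Largest gap = 336.79° ⇒ minimal covering band is its complement: 360° − 336.79° = 23.21°.
Band runs from +175.15° eastward to -161.64°, crossing the antimeridian.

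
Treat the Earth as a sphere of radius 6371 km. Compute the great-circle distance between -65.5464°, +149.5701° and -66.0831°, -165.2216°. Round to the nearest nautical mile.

1088 nmi

Δλ = -165.2216 − 149.5701 = -314.7917°; wrapped into (−180°, 180°]: 45.2083°.
Δφ = -66.0831 − -65.5464 = -0.5367°.
a = sin²(Δφ/2) + cos φ₁ · cos φ₂ · sin²(Δλ/2) = 0.024815.
c = 2·atan2(√a, √(1−a)) = 0.31637 rad → d = 6371·c ≈ 2015.62 km ≈ 1088.35 nmi.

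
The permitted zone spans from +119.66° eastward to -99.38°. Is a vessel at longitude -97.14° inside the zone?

No

Band width going east from +119.66° to -99.38°: ((-99.38 − 119.66) mod 360) = 140.96°.
Offset of -97.14° east of the west edge: ((-97.14 − 119.66) mod 360) = 143.20°.
143.20° > 140.96° ⇒ outside.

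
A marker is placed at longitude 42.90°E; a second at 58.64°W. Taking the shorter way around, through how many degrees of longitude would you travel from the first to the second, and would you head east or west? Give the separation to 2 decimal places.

101.54° west

Raw difference: -58.64 − 42.90 = -101.54°.
Normalise into (−180°, 180°]: -101.54° stays -101.54°.
Negative ⇒ the second point lies to the west; separation 101.54°.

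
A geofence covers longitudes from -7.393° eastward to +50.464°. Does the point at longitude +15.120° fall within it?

Band width going east from -7.393° to +50.464°: ((50.464 − -7.393) mod 360) = 57.857°.
Offset of +15.120° east of the west edge: ((15.120 − -7.393) mod 360) = 22.513°.
22.513° ≤ 57.857° ⇒ inside.

Yes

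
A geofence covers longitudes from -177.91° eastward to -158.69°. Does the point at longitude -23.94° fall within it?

Band width going east from -177.91° to -158.69°: ((-158.69 − -177.91) mod 360) = 19.22°.
Offset of -23.94° east of the west edge: ((-23.94 − -177.91) mod 360) = 153.97°.
153.97° > 19.22° ⇒ outside.

No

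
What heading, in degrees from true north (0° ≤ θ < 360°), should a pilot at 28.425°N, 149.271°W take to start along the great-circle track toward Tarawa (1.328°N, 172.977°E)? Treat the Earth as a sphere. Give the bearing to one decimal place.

239.8°

Δλ = 172.977 − -149.271 = 322.248°; wrapped into (−180°, 180°]: -37.752°.
θ = atan2( sin Δλ · cos φ₂ , cos φ₁ · sin φ₂ − sin φ₁ · cos φ₂ · cos Δλ )
  = atan2(-0.61208, -0.35588) = -120.175° → normalised to [0°, 360°): 239.825°.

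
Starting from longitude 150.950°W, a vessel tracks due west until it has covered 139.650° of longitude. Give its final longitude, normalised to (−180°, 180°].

69.400°E

Start at -150.950°; shift −139.650° → -290.600°.
-290.600° lies outside (−180°, 180°]; add 360° → +69.400°.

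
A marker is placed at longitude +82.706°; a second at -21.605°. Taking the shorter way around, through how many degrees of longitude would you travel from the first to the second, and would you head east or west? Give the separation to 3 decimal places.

Raw difference: -21.605 − 82.706 = -104.311°.
Normalise into (−180°, 180°]: -104.311° stays -104.311°.
Negative ⇒ the second point lies to the west; separation 104.311°.

104.311° west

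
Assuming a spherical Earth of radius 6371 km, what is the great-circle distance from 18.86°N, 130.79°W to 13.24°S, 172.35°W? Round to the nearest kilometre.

Δλ = -172.35 − -130.79 = -41.56°.
Δφ = -13.24 − 18.86 = -32.10°.
a = sin²(Δφ/2) + cos φ₁ · cos φ₂ · sin²(Δλ/2) = 0.192384.
c = 2·atan2(√a, √(1−a)) = 0.90812 rad → d = 6371·c ≈ 5785.62 km.

5786 km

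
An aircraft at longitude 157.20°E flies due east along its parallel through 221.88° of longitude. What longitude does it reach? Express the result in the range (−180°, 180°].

19.08°E

Start at +157.20°; shift +221.88° → +379.08°.
+379.08° lies outside (−180°, 180°]; subtract 360° → +19.08°.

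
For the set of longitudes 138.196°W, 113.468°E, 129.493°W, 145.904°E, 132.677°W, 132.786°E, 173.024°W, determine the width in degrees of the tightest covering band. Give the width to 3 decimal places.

Sort the longitudes: -173.024°, -138.196°, -132.677°, -129.493°, +113.468°, +132.786°, +145.904°.
Eastward gaps between consecutive values (wrapping around): 34.828°, 5.519°, 3.184°, 242.961°, 19.318°, 13.118°, 41.072°.
Largest gap = 242.961° ⇒ minimal covering band is its complement: 360° − 242.961° = 117.039°.
Band runs from +113.468° eastward to -129.493°, crossing the antimeridian.

117.039°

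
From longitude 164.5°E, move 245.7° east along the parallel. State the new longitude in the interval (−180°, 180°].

50.2°E

Start at +164.5°; shift +245.7° → +410.2°.
+410.2° lies outside (−180°, 180°]; subtract 360° → +50.2°.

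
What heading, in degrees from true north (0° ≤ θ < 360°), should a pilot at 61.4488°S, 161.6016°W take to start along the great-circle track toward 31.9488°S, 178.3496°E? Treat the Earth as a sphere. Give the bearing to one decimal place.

327.0°

Δλ = 178.3496 − -161.6016 = 339.9512°; wrapped into (−180°, 180°]: -20.0488°.
θ = atan2( sin Δλ · cos φ₂ , cos φ₁ · sin φ₂ − sin φ₁ · cos φ₂ · cos Δλ )
  = atan2(-0.29089, 0.44726) = -33.039° → normalised to [0°, 360°): 326.961°.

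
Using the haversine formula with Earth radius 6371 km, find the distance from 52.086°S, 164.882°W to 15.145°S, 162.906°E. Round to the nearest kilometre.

4996 km

Δλ = 162.906 − -164.882 = 327.788°; wrapped into (−180°, 180°]: -32.212°.
Δφ = -15.145 − -52.086 = 36.941°.
a = sin²(Δφ/2) + cos φ₁ · cos φ₂ · sin²(Δλ/2) = 0.146020.
c = 2·atan2(√a, √(1−a)) = 0.78419 rad → d = 6371·c ≈ 4996.08 km.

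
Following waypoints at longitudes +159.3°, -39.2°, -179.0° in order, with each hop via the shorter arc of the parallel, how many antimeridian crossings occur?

Leg 1: +159.3° → -39.2°, shortest Δλ = 161.5° (east) — crosses 180°.
Leg 2: -39.2° → -179.0°, shortest Δλ = -139.8° (west) — does not cross 180°.
Total crossings: 1.

1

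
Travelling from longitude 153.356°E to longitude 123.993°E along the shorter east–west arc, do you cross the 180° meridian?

No

Signed shortest Δλ = ((123.993 − 153.356 + 180) mod 360) − 180 = -29.363°.
Going west by 29.363° from +153.356° reaches +123.993° without touching 180°.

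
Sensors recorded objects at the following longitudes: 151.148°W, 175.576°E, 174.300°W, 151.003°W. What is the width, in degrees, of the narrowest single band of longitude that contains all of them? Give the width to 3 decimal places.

Sort the longitudes: -174.300°, -151.148°, -151.003°, +175.576°.
Eastward gaps between consecutive values (wrapping around): 23.152°, 0.145°, 326.579°, 10.124°.
Largest gap = 326.579° ⇒ minimal covering band is its complement: 360° − 326.579° = 33.421°.
Band runs from +175.576° eastward to -151.003°, crossing the antimeridian.

33.421°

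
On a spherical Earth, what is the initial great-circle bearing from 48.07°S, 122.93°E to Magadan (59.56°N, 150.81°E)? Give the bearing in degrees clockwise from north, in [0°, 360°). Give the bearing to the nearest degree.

15°

Δλ = 150.81 − 122.93 = 27.88°.
θ = atan2( sin Δλ · cos φ₂ , cos φ₁ · sin φ₂ − sin φ₁ · cos φ₂ · cos Δλ )
  = atan2(0.23691, 0.90928) = 14.604° → normalised to [0°, 360°): 14.604°.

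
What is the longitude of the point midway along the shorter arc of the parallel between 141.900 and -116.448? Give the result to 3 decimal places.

-167.274°

Signed shortest Δλ from +141.900° to -116.448° is +101.652°.
Midpoint longitude = +141.900° + (+101.652°)/2 = +141.900° + 50.826° = +192.726°.
Normalise into (−180°, 180°]: -167.274°.
(The naïve average (+141.900 + -116.448)/2 = 12.726° is on the wrong side of the globe.)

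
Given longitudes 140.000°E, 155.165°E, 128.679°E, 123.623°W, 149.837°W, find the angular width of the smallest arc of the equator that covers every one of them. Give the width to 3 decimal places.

107.698°

Sort the longitudes: -149.837°, -123.623°, +128.679°, +140.000°, +155.165°.
Eastward gaps between consecutive values (wrapping around): 26.214°, 252.302°, 11.321°, 15.165°, 54.998°.
Largest gap = 252.302° ⇒ minimal covering band is its complement: 360° − 252.302° = 107.698°.
Band runs from +128.679° eastward to -123.623°, crossing the antimeridian.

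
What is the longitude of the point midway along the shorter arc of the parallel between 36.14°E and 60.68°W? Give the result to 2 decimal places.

12.27°W

Signed shortest Δλ from +36.14° to -60.68° is -96.82°.
Midpoint longitude = +36.14° + (-96.82°)/2 = +36.14° − 48.41° = -12.27°.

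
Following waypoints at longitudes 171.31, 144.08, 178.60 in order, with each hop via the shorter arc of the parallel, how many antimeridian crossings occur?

Leg 1: +171.31° → +144.08°, shortest Δλ = -27.23° (west) — does not cross 180°.
Leg 2: +144.08° → +178.60°, shortest Δλ = 34.52° (east) — does not cross 180°.
Total crossings: 0.

0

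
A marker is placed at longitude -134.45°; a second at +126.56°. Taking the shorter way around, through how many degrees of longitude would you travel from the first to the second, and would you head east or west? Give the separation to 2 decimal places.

Raw difference: 126.56 − -134.45 = 261.01°.
Normalise into (−180°, 180°]: 261.01° − 360° = -98.99°.
Negative ⇒ the second point lies to the west; separation 98.99°.

98.99° west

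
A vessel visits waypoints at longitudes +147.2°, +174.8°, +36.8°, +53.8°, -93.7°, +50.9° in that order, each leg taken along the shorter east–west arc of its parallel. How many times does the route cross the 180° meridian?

0

Leg 1: +147.2° → +174.8°, shortest Δλ = 27.6° (east) — does not cross 180°.
Leg 2: +174.8° → +36.8°, shortest Δλ = -138.0° (west) — does not cross 180°.
Leg 3: +36.8° → +53.8°, shortest Δλ = 17.0° (east) — does not cross 180°.
Leg 4: +53.8° → -93.7°, shortest Δλ = -147.5° (west) — does not cross 180°.
Leg 5: -93.7° → +50.9°, shortest Δλ = 144.6° (east) — does not cross 180°.
Total crossings: 0.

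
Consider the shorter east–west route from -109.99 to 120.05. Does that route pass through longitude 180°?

Naïve |120.05 − -109.99| = 230.04° > 180°, so the shorter arc goes the other way round — across 180°.
Signed shortest Δλ = ((120.05 − -109.99 + 180) mod 360) − 180 = -129.96°.
Going west by 129.96° from -109.99° passes through 180° before reaching +120.05°.

Yes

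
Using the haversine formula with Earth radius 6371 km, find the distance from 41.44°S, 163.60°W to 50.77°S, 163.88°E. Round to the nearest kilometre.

Δλ = 163.88 − -163.60 = 327.48°; wrapped into (−180°, 180°]: -32.52°.
Δφ = -50.77 − -41.44 = -9.33°.
a = sin²(Δφ/2) + cos φ₁ · cos φ₂ · sin²(Δλ/2) = 0.043783.
c = 2·atan2(√a, √(1−a)) = 0.42161 rad → d = 6371·c ≈ 2686.05 km.

2686 km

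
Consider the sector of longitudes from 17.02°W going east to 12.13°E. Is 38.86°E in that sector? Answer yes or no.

No

Band width going east from -17.02° to +12.13°: ((12.13 − -17.02) mod 360) = 29.15°.
Offset of +38.86° east of the west edge: ((38.86 − -17.02) mod 360) = 55.88°.
55.88° > 29.15° ⇒ outside.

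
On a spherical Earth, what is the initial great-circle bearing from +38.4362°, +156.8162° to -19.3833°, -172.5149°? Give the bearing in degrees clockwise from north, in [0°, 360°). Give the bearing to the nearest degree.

Δλ = -172.5149 − 156.8162 = -329.3311°; wrapped into (−180°, 180°]: 30.6689°.
θ = atan2( sin Δλ · cos φ₂ , cos φ₁ · sin φ₂ − sin φ₁ · cos φ₂ · cos Δλ )
  = atan2(0.48116, -0.76435) = 147.809° → normalised to [0°, 360°): 147.809°.

148°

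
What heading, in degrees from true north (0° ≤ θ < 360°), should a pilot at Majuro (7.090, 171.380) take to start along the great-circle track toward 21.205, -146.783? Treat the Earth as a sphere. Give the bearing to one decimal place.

Δλ = -146.783 − 171.380 = -318.163°; wrapped into (−180°, 180°]: 41.837°.
θ = atan2( sin Δλ · cos φ₂ , cos φ₁ · sin φ₂ − sin φ₁ · cos φ₂ · cos Δλ )
  = atan2(0.62185, 0.27321) = 66.282° → normalised to [0°, 360°): 66.282°.

66.3°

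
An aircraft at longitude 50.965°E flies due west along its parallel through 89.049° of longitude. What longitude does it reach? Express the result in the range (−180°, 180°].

Start at +50.965°; shift −89.049° → -38.084°.
-38.084° already lies in (−180°, 180°].

38.084°W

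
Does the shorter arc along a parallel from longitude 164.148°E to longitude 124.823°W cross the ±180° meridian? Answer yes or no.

Yes

Naïve |-124.823 − 164.148| = 288.971° > 180°, so the shorter arc goes the other way round — across 180°.
Signed shortest Δλ = ((-124.823 − 164.148 + 180) mod 360) − 180 = 71.029°.
Going east by 71.029° from +164.148° passes through 180° before reaching -124.823°.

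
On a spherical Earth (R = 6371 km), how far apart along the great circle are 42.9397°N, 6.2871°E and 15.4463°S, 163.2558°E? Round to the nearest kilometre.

16255 km

Δλ = 163.2558 − 6.2871 = 156.9687°.
Δφ = -15.4463 − 42.9397 = -58.3860°.
a = sin²(Δφ/2) + cos φ₁ · cos φ₂ · sin²(Δλ/2) = 0.915410.
c = 2·atan2(√a, √(1−a)) = 2.55137 rad → d = 6371·c ≈ 16254.81 km.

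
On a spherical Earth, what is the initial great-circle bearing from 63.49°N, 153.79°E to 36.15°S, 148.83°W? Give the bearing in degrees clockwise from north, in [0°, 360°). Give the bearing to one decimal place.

133.8°

Δλ = -148.83 − 153.79 = -302.62°; wrapped into (−180°, 180°]: 57.38°.
θ = atan2( sin Δλ · cos φ₂ , cos φ₁ · sin φ₂ − sin φ₁ · cos φ₂ · cos Δλ )
  = atan2(0.68011, -0.65282) = 133.827° → normalised to [0°, 360°): 133.827°.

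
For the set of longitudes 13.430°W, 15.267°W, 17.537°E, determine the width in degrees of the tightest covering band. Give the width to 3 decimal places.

32.804°

Sort the longitudes: -15.267°, -13.430°, +17.537°.
Eastward gaps between consecutive values (wrapping around): 1.837°, 30.967°, 327.196°.
Largest gap = 327.196° ⇒ minimal covering band is its complement: 360° − 327.196° = 32.804°.
Band runs from -15.267° eastward to +17.537°.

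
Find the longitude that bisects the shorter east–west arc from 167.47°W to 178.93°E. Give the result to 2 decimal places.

Signed shortest Δλ from -167.47° to +178.93° is -13.60°.
Midpoint longitude = -167.47° + (-13.60°)/2 = -167.47° − 6.80° = -174.27°.
(The naïve average (-167.47 + +178.93)/2 = 5.73° is on the wrong side of the globe.)

174.27°W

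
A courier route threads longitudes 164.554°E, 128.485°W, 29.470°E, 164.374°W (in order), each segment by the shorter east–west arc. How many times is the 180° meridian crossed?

Leg 1: +164.554° → -128.485°, shortest Δλ = 66.961° (east) — crosses 180°.
Leg 2: -128.485° → +29.470°, shortest Δλ = 157.955° (east) — does not cross 180°.
Leg 3: +29.470° → -164.374°, shortest Δλ = 166.156° (east) — crosses 180°.
Total crossings: 2.

2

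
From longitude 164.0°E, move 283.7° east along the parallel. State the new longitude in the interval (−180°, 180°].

87.7°E

Start at +164.0°; shift +283.7° → +447.7°.
+447.7° lies outside (−180°, 180°]; subtract 360° → +87.7°.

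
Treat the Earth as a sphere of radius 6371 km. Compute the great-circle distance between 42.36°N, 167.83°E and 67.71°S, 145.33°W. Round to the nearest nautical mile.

Δλ = -145.33 − 167.83 = -313.16°; wrapped into (−180°, 180°]: 46.84°.
Δφ = -67.71 − 42.36 = -110.07°.
a = sin²(Δφ/2) + cos φ₁ · cos φ₂ · sin²(Δλ/2) = 0.715861.
c = 2·atan2(√a, √(1−a)) = 2.01720 rad → d = 6371·c ≈ 12851.57 km ≈ 6939.29 nmi.

6939 nmi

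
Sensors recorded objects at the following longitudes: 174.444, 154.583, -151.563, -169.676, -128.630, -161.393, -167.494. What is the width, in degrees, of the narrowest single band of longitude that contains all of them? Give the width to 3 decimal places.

Sort the longitudes: -169.676°, -167.494°, -161.393°, -151.563°, -128.630°, +154.583°, +174.444°.
Eastward gaps between consecutive values (wrapping around): 2.182°, 6.101°, 9.830°, 22.933°, 283.213°, 19.861°, 15.880°.
Largest gap = 283.213° ⇒ minimal covering band is its complement: 360° − 283.213° = 76.787°.
Band runs from +154.583° eastward to -128.630°, crossing the antimeridian.

76.787°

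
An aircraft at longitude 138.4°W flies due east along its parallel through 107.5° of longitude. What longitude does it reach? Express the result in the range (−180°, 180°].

30.9°W

Start at -138.4°; shift +107.5° → -30.9°.
-30.9° already lies in (−180°, 180°].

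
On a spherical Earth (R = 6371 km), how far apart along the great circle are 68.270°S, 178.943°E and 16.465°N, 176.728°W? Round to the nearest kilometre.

9429 km

Δλ = -176.728 − 178.943 = -355.671°; wrapped into (−180°, 180°]: 4.329°.
Δφ = 16.465 − -68.270 = 84.735°.
a = sin²(Δφ/2) + cos φ₁ · cos φ₂ · sin²(Δλ/2) = 0.454625.
c = 2·atan2(√a, √(1−a)) = 1.47992 rad → d = 6371·c ≈ 9428.58 km.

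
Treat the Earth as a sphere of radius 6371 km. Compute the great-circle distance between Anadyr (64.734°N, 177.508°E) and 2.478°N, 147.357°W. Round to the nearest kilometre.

7470 km

Δλ = -147.357 − 177.508 = -324.865°; wrapped into (−180°, 180°]: 35.135°.
Δφ = 2.478 − 64.734 = -62.256°.
a = sin²(Δφ/2) + cos φ₁ · cos φ₂ · sin²(Δλ/2) = 0.306086.
c = 2·atan2(√a, √(1−a)) = 1.17252 rad → d = 6371·c ≈ 7470.15 km.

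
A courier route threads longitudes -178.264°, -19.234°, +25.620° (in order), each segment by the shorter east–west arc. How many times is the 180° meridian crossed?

Leg 1: -178.264° → -19.234°, shortest Δλ = 159.03° (east) — does not cross 180°.
Leg 2: -19.234° → +25.620°, shortest Δλ = 44.854° (east) — does not cross 180°.
Total crossings: 0.

0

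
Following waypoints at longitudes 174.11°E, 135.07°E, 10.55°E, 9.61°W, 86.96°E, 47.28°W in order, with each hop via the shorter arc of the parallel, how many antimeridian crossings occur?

Leg 1: +174.11° → +135.07°, shortest Δλ = -39.04° (west) — does not cross 180°.
Leg 2: +135.07° → +10.55°, shortest Δλ = -124.52° (west) — does not cross 180°.
Leg 3: +10.55° → -9.61°, shortest Δλ = -20.16° (west) — does not cross 180°.
Leg 4: -9.61° → +86.96°, shortest Δλ = 96.57° (east) — does not cross 180°.
Leg 5: +86.96° → -47.28°, shortest Δλ = -134.24° (west) — does not cross 180°.
Total crossings: 0.

0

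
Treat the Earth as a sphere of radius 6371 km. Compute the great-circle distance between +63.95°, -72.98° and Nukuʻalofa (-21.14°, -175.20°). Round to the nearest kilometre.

Δλ = -175.20 − -72.98 = -102.22°.
Δφ = -21.14 − 63.95 = -85.09°.
a = sin²(Δφ/2) + cos φ₁ · cos φ₂ · sin²(Δλ/2) = 0.705354.
c = 2·atan2(√a, √(1−a)) = 1.99403 rad → d = 6371·c ≈ 12703.95 km.

12704 km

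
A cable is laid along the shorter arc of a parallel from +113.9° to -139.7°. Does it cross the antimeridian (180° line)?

Yes

Naïve |-139.7 − 113.9| = 253.6° > 180°, so the shorter arc goes the other way round — across 180°.
Signed shortest Δλ = ((-139.7 − 113.9 + 180) mod 360) − 180 = 106.4°.
Going east by 106.4° from +113.9° passes through 180° before reaching -139.7°.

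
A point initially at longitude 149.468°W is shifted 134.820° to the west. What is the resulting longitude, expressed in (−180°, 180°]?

Start at -149.468°; shift −134.820° → -284.288°.
-284.288° lies outside (−180°, 180°]; add 360° → +75.712°.

75.712°E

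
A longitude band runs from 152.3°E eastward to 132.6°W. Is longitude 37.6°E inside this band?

No

Band width going east from +152.3° to -132.6°: ((-132.6 − 152.3) mod 360) = 75.1°.
Offset of +37.6° east of the west edge: ((37.6 − 152.3) mod 360) = 245.3°.
245.3° > 75.1° ⇒ outside.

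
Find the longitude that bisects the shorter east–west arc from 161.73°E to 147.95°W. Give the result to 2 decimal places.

173.11°W

Signed shortest Δλ from +161.73° to -147.95° is +50.32°.
Midpoint longitude = +161.73° + (+50.32°)/2 = +161.73° + 25.16° = +186.89°.
Normalise into (−180°, 180°]: -173.11°.
(The naïve average (+161.73 + -147.95)/2 = 6.89° is on the wrong side of the globe.)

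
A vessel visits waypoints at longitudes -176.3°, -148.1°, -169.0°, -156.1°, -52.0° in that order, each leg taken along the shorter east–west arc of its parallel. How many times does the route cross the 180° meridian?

0

Leg 1: -176.3° → -148.1°, shortest Δλ = 28.2° (east) — does not cross 180°.
Leg 2: -148.1° → -169.0°, shortest Δλ = -20.9° (west) — does not cross 180°.
Leg 3: -169.0° → -156.1°, shortest Δλ = 12.9° (east) — does not cross 180°.
Leg 4: -156.1° → -52.0°, shortest Δλ = 104.1° (east) — does not cross 180°.
Total crossings: 0.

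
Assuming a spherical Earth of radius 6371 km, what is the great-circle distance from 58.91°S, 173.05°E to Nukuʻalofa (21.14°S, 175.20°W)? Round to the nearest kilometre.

4304 km

Δλ = -175.20 − 173.05 = -348.25°; wrapped into (−180°, 180°]: 11.75°.
Δφ = -21.14 − -58.91 = 37.77°.
a = sin²(Δφ/2) + cos φ₁ · cos φ₂ · sin²(Δλ/2) = 0.109808.
c = 2·atan2(√a, √(1−a)) = 0.67552 rad → d = 6371·c ≈ 4303.72 km.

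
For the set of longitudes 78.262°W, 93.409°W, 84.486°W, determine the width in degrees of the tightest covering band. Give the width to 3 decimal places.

15.147°

Sort the longitudes: -93.409°, -84.486°, -78.262°.
Eastward gaps between consecutive values (wrapping around): 8.923°, 6.224°, 344.853°.
Largest gap = 344.853° ⇒ minimal covering band is its complement: 360° − 344.853° = 15.147°.
Band runs from -93.409° eastward to -78.262°.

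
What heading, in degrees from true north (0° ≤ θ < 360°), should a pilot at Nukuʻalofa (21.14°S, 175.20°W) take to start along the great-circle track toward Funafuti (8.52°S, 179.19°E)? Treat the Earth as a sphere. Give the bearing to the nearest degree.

336°

Δλ = 179.19 − -175.20 = 354.39°; wrapped into (−180°, 180°]: -5.61°.
θ = atan2( sin Δλ · cos φ₂ , cos φ₁ · sin φ₂ − sin φ₁ · cos φ₂ · cos Δλ )
  = atan2(-0.09668, 0.21678) = -24.036° → normalised to [0°, 360°): 335.964°.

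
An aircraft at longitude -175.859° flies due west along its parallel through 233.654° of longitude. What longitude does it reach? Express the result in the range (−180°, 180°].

-49.513°

Start at -175.859°; shift −233.654° → -409.513°.
-409.513° lies outside (−180°, 180°]; add 360° → -49.513°.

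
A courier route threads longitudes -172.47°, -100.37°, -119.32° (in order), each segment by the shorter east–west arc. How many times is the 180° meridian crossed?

Leg 1: -172.47° → -100.37°, shortest Δλ = 72.1° (east) — does not cross 180°.
Leg 2: -100.37° → -119.32°, shortest Δλ = -18.95° (west) — does not cross 180°.
Total crossings: 0.

0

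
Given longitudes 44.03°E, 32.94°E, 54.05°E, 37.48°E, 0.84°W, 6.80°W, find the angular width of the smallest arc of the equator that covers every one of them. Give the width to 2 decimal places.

Sort the longitudes: -6.80°, -0.84°, +32.94°, +37.48°, +44.03°, +54.05°.
Eastward gaps between consecutive values (wrapping around): 5.96°, 33.78°, 4.54°, 6.55°, 10.02°, 299.15°.
Largest gap = 299.15° ⇒ minimal covering band is its complement: 360° − 299.15° = 60.85°.
Band runs from -6.80° eastward to +54.05°.

60.85°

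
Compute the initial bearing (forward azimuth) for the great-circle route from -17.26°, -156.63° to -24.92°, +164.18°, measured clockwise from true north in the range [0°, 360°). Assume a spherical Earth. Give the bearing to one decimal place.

Δλ = 164.18 − -156.63 = 320.81°; wrapped into (−180°, 180°]: -39.19°.
θ = atan2( sin Δλ · cos φ₂ , cos φ₁ · sin φ₂ − sin φ₁ · cos φ₂ · cos Δλ )
  = atan2(-0.57306, -0.19382) = -108.687° → normalised to [0°, 360°): 251.313°.

251.3°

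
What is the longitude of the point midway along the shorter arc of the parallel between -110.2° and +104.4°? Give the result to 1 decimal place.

+177.1°

Signed shortest Δλ from -110.2° to +104.4° is -145.4°.
Midpoint longitude = -110.2° + (-145.4°)/2 = -110.2° − 72.7° = -182.9°.
Normalise into (−180°, 180°]: +177.1°.
(The naïve average (-110.2 + +104.4)/2 = -2.9° is on the wrong side of the globe.)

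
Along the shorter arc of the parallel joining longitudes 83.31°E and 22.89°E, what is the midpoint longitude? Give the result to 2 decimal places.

Signed shortest Δλ from +83.31° to +22.89° is -60.42°.
Midpoint longitude = +83.31° + (-60.42°)/2 = +83.31° − 30.21° = +53.10°.

53.10°E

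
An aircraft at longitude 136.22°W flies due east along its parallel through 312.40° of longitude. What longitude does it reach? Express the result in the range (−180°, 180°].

Start at -136.22°; shift +312.40° → +176.18°.
+176.18° already lies in (−180°, 180°].

176.18°E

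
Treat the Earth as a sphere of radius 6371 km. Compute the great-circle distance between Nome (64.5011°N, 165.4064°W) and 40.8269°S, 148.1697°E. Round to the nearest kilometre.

12392 km

Δλ = 148.1697 − -165.4064 = 313.5761°; wrapped into (−180°, 180°]: -46.4239°.
Δφ = -40.8269 − 64.5011 = -105.3280°.
a = sin²(Δφ/2) + cos φ₁ · cos φ₂ · sin²(Δλ/2) = 0.682775.
c = 2·atan2(√a, √(1−a)) = 1.94502 rad → d = 6371·c ≈ 12391.72 km.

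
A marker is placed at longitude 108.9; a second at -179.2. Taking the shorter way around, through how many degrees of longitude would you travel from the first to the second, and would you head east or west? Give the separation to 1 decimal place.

Raw difference: -179.2 − 108.9 = -288.1°.
Normalise into (−180°, 180°]: -288.1° + 360° = 71.9°.
Positive ⇒ the second point lies to the east; separation 71.9°.

71.9° east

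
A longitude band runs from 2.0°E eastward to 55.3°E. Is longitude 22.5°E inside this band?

Yes

Band width going east from +2.0° to +55.3°: ((55.3 − 2.0) mod 360) = 53.3°.
Offset of +22.5° east of the west edge: ((22.5 − 2.0) mod 360) = 20.5°.
20.5° ≤ 53.3° ⇒ inside.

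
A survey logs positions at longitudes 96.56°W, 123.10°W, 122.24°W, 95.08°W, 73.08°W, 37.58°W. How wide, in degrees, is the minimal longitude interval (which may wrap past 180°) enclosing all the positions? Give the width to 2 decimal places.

Sort the longitudes: -123.10°, -122.24°, -96.56°, -95.08°, -73.08°, -37.58°.
Eastward gaps between consecutive values (wrapping around): 0.86°, 25.68°, 1.48°, 22.00°, 35.50°, 274.48°.
Largest gap = 274.48° ⇒ minimal covering band is its complement: 360° − 274.48° = 85.52°.
Band runs from -123.10° eastward to -37.58°.

85.52°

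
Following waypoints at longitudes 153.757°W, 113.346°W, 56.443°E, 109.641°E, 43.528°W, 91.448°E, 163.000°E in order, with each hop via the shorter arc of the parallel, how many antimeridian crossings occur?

0

Leg 1: -153.757° → -113.346°, shortest Δλ = 40.411° (east) — does not cross 180°.
Leg 2: -113.346° → +56.443°, shortest Δλ = 169.789° (east) — does not cross 180°.
Leg 3: +56.443° → +109.641°, shortest Δλ = 53.198° (east) — does not cross 180°.
Leg 4: +109.641° → -43.528°, shortest Δλ = -153.169° (west) — does not cross 180°.
Leg 5: -43.528° → +91.448°, shortest Δλ = 134.976° (east) — does not cross 180°.
Leg 6: +91.448° → +163.000°, shortest Δλ = 71.552° (east) — does not cross 180°.
Total crossings: 0.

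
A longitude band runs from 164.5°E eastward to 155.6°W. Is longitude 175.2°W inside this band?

Band width going east from +164.5° to -155.6°: ((-155.6 − 164.5) mod 360) = 39.9°.
Offset of -175.2° east of the west edge: ((-175.2 − 164.5) mod 360) = 20.3°.
20.3° ≤ 39.9° ⇒ inside.

Yes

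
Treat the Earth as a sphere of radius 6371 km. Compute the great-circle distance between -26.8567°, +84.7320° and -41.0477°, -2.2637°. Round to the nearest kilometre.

7852 km

Δλ = -2.2637 − 84.7320 = -86.9957°.
Δφ = -41.0477 − -26.8567 = -14.1910°.
a = sin²(Δφ/2) + cos φ₁ · cos φ₂ · sin²(Δλ/2) = 0.334036.
c = 2·atan2(√a, √(1−a)) = 1.23245 rad → d = 6371·c ≈ 7851.93 km.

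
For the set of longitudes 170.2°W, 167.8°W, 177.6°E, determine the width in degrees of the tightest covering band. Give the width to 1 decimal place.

Sort the longitudes: -170.2°, -167.8°, +177.6°.
Eastward gaps between consecutive values (wrapping around): 2.4°, 345.4°, 12.2°.
Largest gap = 345.4° ⇒ minimal covering band is its complement: 360° − 345.4° = 14.6°.
Band runs from +177.6° eastward to -167.8°, crossing the antimeridian.

14.6°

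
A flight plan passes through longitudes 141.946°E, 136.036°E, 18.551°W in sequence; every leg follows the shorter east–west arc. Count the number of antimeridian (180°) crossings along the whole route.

Leg 1: +141.946° → +136.036°, shortest Δλ = -5.91° (west) — does not cross 180°.
Leg 2: +136.036° → -18.551°, shortest Δλ = -154.587° (west) — does not cross 180°.
Total crossings: 0.

0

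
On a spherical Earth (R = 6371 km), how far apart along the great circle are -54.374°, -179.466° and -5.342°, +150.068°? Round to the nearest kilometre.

6100 km

Δλ = 150.068 − -179.466 = 329.534°; wrapped into (−180°, 180°]: -30.466°.
Δφ = -5.342 − -54.374 = 49.032°.
a = sin²(Δφ/2) + cos φ₁ · cos φ₂ · sin²(Δλ/2) = 0.212219.
c = 2·atan2(√a, √(1−a)) = 0.95750 rad → d = 6371·c ≈ 6100.26 km.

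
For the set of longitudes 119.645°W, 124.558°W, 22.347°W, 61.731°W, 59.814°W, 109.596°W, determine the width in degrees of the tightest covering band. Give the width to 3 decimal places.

Sort the longitudes: -124.558°, -119.645°, -109.596°, -61.731°, -59.814°, -22.347°.
Eastward gaps between consecutive values (wrapping around): 4.913°, 10.049°, 47.865°, 1.917°, 37.467°, 257.789°.
Largest gap = 257.789° ⇒ minimal covering band is its complement: 360° − 257.789° = 102.211°.
Band runs from -124.558° eastward to -22.347°.

102.211°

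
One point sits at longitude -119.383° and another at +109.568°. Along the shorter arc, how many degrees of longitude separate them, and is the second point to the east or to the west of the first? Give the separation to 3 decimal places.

Raw difference: 109.568 − -119.383 = 228.951°.
Normalise into (−180°, 180°]: 228.951° − 360° = -131.049°.
Negative ⇒ the second point lies to the west; separation 131.049°.

131.049° west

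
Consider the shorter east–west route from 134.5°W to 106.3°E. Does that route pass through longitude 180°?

Naïve |106.3 − -134.5| = 240.8° > 180°, so the shorter arc goes the other way round — across 180°.
Signed shortest Δλ = ((106.3 − -134.5 + 180) mod 360) − 180 = -119.2°.
Going west by 119.2° from -134.5° passes through 180° before reaching +106.3°.

Yes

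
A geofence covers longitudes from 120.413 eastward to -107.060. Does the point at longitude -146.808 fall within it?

Yes

Band width going east from +120.413° to -107.060°: ((-107.060 − 120.413) mod 360) = 132.527°.
Offset of -146.808° east of the west edge: ((-146.808 − 120.413) mod 360) = 92.779°.
92.779° ≤ 132.527° ⇒ inside.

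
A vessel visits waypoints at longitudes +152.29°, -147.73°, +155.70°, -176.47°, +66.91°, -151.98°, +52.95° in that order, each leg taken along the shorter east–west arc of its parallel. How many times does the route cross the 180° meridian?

6

Leg 1: +152.29° → -147.73°, shortest Δλ = 59.98° (east) — crosses 180°.
Leg 2: -147.73° → +155.70°, shortest Δλ = -56.57° (west) — crosses 180°.
Leg 3: +155.70° → -176.47°, shortest Δλ = 27.83° (east) — crosses 180°.
Leg 4: -176.47° → +66.91°, shortest Δλ = -116.62° (west) — crosses 180°.
Leg 5: +66.91° → -151.98°, shortest Δλ = 141.11° (east) — crosses 180°.
Leg 6: -151.98° → +52.95°, shortest Δλ = -155.07° (west) — crosses 180°.
Total crossings: 6.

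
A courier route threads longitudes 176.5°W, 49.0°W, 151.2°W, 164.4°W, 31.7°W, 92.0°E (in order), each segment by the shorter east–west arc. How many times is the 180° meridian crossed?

Leg 1: -176.5° → -49.0°, shortest Δλ = 127.5° (east) — does not cross 180°.
Leg 2: -49.0° → -151.2°, shortest Δλ = -102.2° (west) — does not cross 180°.
Leg 3: -151.2° → -164.4°, shortest Δλ = -13.2° (west) — does not cross 180°.
Leg 4: -164.4° → -31.7°, shortest Δλ = 132.7° (east) — does not cross 180°.
Leg 5: -31.7° → +92.0°, shortest Δλ = 123.7° (east) — does not cross 180°.
Total crossings: 0.

0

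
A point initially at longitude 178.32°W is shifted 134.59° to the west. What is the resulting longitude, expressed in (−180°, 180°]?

47.09°E

Start at -178.32°; shift −134.59° → -312.91°.
-312.91° lies outside (−180°, 180°]; add 360° → +47.09°.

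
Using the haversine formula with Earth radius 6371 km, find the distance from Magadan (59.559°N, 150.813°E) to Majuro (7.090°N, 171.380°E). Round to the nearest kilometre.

Δλ = 171.380 − 150.813 = 20.567°.
Δφ = 7.090 − 59.559 = -52.469°.
a = sin²(Δφ/2) + cos φ₁ · cos φ₂ · sin²(Δλ/2) = 0.211428.
c = 2·atan2(√a, √(1−a)) = 0.95557 rad → d = 6371·c ≈ 6087.93 km.

6088 km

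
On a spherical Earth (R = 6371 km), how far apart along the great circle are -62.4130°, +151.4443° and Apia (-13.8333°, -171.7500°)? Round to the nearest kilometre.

Δλ = -171.7500 − 151.4443 = -323.1943°; wrapped into (−180°, 180°]: 36.8057°.
Δφ = -13.8333 − -62.4130 = 48.5797°.
a = sin²(Δφ/2) + cos φ₁ · cos φ₂ · sin²(Δλ/2) = 0.214026.
c = 2·atan2(√a, √(1−a)) = 0.96192 rad → d = 6371·c ≈ 6128.38 km.

6128 km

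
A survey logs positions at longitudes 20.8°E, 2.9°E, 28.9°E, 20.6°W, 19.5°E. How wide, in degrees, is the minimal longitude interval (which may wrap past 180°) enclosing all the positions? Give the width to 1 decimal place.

Sort the longitudes: -20.6°, +2.9°, +19.5°, +20.8°, +28.9°.
Eastward gaps between consecutive values (wrapping around): 23.5°, 16.6°, 1.3°, 8.1°, 310.5°.
Largest gap = 310.5° ⇒ minimal covering band is its complement: 360° − 310.5° = 49.5°.
Band runs from -20.6° eastward to +28.9°.

49.5°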